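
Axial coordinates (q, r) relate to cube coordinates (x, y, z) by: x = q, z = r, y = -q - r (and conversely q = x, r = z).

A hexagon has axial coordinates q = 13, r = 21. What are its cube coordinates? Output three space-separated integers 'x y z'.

Answer: 13 -34 21

Derivation:
x = q = 13
z = r = 21
y = -x - z = -(13) - (21) = -34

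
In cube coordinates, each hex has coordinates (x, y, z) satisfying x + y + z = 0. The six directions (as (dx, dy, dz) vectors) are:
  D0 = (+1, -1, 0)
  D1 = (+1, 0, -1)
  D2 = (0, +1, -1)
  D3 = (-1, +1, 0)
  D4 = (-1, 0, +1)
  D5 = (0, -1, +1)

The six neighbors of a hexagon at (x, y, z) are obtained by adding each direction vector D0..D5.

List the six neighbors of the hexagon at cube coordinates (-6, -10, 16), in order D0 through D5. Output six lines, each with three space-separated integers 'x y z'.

Center: (-6, -10, 16). Add each direction:
  D0: (-6, -10, 16) + (1, -1, 0) = (-5, -11, 16)
  D1: (-6, -10, 16) + (1, 0, -1) = (-5, -10, 15)
  D2: (-6, -10, 16) + (0, 1, -1) = (-6, -9, 15)
  D3: (-6, -10, 16) + (-1, 1, 0) = (-7, -9, 16)
  D4: (-6, -10, 16) + (-1, 0, 1) = (-7, -10, 17)
  D5: (-6, -10, 16) + (0, -1, 1) = (-6, -11, 17)

Answer: -5 -11 16
-5 -10 15
-6 -9 15
-7 -9 16
-7 -10 17
-6 -11 17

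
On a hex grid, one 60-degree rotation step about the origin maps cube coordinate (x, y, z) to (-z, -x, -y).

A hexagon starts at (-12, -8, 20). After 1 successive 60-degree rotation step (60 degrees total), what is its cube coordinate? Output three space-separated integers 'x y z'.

Start: (-12, -8, 20)
Step 1: (-12, -8, 20) -> (-(20), -(-12), -(-8)) = (-20, 12, 8)

Answer: -20 12 8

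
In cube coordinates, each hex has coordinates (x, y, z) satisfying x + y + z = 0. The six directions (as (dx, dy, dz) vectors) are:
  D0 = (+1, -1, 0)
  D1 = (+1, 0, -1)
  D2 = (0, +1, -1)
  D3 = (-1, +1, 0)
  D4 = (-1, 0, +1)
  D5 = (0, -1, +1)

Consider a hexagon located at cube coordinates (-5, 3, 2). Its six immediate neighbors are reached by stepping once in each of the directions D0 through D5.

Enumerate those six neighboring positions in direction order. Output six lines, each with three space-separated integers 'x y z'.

Answer: -4 2 2
-4 3 1
-5 4 1
-6 4 2
-6 3 3
-5 2 3

Derivation:
Center: (-5, 3, 2). Add each direction:
  D0: (-5, 3, 2) + (1, -1, 0) = (-4, 2, 2)
  D1: (-5, 3, 2) + (1, 0, -1) = (-4, 3, 1)
  D2: (-5, 3, 2) + (0, 1, -1) = (-5, 4, 1)
  D3: (-5, 3, 2) + (-1, 1, 0) = (-6, 4, 2)
  D4: (-5, 3, 2) + (-1, 0, 1) = (-6, 3, 3)
  D5: (-5, 3, 2) + (0, -1, 1) = (-5, 2, 3)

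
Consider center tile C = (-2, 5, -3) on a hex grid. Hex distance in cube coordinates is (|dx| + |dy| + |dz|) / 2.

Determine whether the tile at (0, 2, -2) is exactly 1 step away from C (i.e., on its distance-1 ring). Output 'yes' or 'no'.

|px - cx| = |0 - (-2)| = 2
|py - cy| = |2 - 5| = 3
|pz - cz| = |-2 - (-3)| = 1
distance = (2+3+1)/2 = 6/2 = 3
radius = 1; distance != radius -> no

Answer: no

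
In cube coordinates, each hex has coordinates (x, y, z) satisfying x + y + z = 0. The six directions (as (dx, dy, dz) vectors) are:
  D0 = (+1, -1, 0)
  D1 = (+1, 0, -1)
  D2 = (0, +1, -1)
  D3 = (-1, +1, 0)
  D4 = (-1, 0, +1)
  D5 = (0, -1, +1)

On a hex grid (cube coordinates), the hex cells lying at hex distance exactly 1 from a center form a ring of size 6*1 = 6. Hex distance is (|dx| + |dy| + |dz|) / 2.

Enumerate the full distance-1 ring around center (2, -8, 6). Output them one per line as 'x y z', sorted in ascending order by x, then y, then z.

Answer: 1 -8 7
1 -7 6
2 -9 7
2 -7 5
3 -9 6
3 -8 5

Derivation:
Walk ring at distance 1 from (2, -8, 6):
Start at center + D4*1 = (1, -8, 7)
  hex 0: (1, -8, 7)
  hex 1: (2, -9, 7)
  hex 2: (3, -9, 6)
  hex 3: (3, -8, 5)
  hex 4: (2, -7, 5)
  hex 5: (1, -7, 6)
Sorted: 6 hexes.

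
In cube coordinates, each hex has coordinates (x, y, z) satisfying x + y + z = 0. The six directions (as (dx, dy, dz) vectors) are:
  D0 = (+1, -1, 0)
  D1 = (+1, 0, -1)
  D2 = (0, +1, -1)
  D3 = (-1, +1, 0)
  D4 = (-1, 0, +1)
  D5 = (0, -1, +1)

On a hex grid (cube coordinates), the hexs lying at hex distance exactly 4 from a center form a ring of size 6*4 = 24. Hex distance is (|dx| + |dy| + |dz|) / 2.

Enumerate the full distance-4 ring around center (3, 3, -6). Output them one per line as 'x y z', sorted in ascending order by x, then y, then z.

Answer: -1 3 -2
-1 4 -3
-1 5 -4
-1 6 -5
-1 7 -6
0 2 -2
0 7 -7
1 1 -2
1 7 -8
2 0 -2
2 7 -9
3 -1 -2
3 7 -10
4 -1 -3
4 6 -10
5 -1 -4
5 5 -10
6 -1 -5
6 4 -10
7 -1 -6
7 0 -7
7 1 -8
7 2 -9
7 3 -10

Derivation:
Walk ring at distance 4 from (3, 3, -6):
Start at center + D4*4 = (-1, 3, -2)
  hex 0: (-1, 3, -2)
  hex 1: (0, 2, -2)
  hex 2: (1, 1, -2)
  hex 3: (2, 0, -2)
  hex 4: (3, -1, -2)
  hex 5: (4, -1, -3)
  hex 6: (5, -1, -4)
  hex 7: (6, -1, -5)
  hex 8: (7, -1, -6)
  hex 9: (7, 0, -7)
  hex 10: (7, 1, -8)
  hex 11: (7, 2, -9)
  hex 12: (7, 3, -10)
  hex 13: (6, 4, -10)
  hex 14: (5, 5, -10)
  hex 15: (4, 6, -10)
  hex 16: (3, 7, -10)
  hex 17: (2, 7, -9)
  hex 18: (1, 7, -8)
  hex 19: (0, 7, -7)
  hex 20: (-1, 7, -6)
  hex 21: (-1, 6, -5)
  hex 22: (-1, 5, -4)
  hex 23: (-1, 4, -3)
Sorted: 24 hexes.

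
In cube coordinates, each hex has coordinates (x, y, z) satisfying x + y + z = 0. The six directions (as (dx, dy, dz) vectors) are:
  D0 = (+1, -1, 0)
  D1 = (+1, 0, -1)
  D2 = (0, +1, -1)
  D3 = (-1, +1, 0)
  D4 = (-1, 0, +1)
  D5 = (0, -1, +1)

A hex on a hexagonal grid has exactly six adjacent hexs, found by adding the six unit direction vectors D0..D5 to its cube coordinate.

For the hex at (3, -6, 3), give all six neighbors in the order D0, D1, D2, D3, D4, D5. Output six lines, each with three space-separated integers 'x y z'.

Answer: 4 -7 3
4 -6 2
3 -5 2
2 -5 3
2 -6 4
3 -7 4

Derivation:
Center: (3, -6, 3). Add each direction:
  D0: (3, -6, 3) + (1, -1, 0) = (4, -7, 3)
  D1: (3, -6, 3) + (1, 0, -1) = (4, -6, 2)
  D2: (3, -6, 3) + (0, 1, -1) = (3, -5, 2)
  D3: (3, -6, 3) + (-1, 1, 0) = (2, -5, 3)
  D4: (3, -6, 3) + (-1, 0, 1) = (2, -6, 4)
  D5: (3, -6, 3) + (0, -1, 1) = (3, -7, 4)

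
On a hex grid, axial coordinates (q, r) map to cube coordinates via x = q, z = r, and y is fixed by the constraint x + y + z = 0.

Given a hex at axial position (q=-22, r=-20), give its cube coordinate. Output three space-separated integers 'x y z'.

Answer: -22 42 -20

Derivation:
x = q = -22
z = r = -20
y = -x - z = -(-22) - (-20) = 42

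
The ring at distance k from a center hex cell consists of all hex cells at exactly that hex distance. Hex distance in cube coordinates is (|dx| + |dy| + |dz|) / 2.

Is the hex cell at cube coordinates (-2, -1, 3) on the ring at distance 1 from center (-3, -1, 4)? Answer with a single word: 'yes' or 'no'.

|px - cx| = |-2 - (-3)| = 1
|py - cy| = |-1 - (-1)| = 0
|pz - cz| = |3 - 4| = 1
distance = (1+0+1)/2 = 2/2 = 1
radius = 1; distance == radius -> yes

Answer: yes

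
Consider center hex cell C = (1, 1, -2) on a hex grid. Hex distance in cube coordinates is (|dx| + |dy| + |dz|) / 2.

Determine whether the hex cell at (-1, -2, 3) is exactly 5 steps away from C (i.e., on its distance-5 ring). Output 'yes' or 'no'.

Answer: yes

Derivation:
|px - cx| = |-1 - 1| = 2
|py - cy| = |-2 - 1| = 3
|pz - cz| = |3 - (-2)| = 5
distance = (2+3+5)/2 = 10/2 = 5
radius = 5; distance == radius -> yes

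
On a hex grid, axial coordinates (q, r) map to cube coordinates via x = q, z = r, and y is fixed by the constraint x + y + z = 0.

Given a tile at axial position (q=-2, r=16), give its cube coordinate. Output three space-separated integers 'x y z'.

Answer: -2 -14 16

Derivation:
x = q = -2
z = r = 16
y = -x - z = -(-2) - (16) = -14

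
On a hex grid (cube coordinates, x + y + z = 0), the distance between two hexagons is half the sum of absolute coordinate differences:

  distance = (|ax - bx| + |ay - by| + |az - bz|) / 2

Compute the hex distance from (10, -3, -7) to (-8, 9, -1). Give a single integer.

Answer: 18

Derivation:
|ax - bx| = |10 - (-8)| = 18
|ay - by| = |-3 - 9| = 12
|az - bz| = |-7 - (-1)| = 6
distance = (18 + 12 + 6) / 2 = 36 / 2 = 18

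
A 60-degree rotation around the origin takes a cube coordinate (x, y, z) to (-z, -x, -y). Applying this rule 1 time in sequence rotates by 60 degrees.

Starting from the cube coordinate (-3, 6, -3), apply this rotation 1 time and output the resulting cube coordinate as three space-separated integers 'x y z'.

Start: (-3, 6, -3)
Step 1: (-3, 6, -3) -> (-(-3), -(-3), -(6)) = (3, 3, -6)

Answer: 3 3 -6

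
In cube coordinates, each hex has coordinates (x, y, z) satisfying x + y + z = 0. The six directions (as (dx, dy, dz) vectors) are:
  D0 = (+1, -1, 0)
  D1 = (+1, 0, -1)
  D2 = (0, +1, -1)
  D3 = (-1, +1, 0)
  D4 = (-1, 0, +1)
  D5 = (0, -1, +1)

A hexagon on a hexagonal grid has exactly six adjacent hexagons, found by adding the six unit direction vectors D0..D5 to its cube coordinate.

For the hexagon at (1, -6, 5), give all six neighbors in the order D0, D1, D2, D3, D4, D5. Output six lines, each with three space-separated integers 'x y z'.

Answer: 2 -7 5
2 -6 4
1 -5 4
0 -5 5
0 -6 6
1 -7 6

Derivation:
Center: (1, -6, 5). Add each direction:
  D0: (1, -6, 5) + (1, -1, 0) = (2, -7, 5)
  D1: (1, -6, 5) + (1, 0, -1) = (2, -6, 4)
  D2: (1, -6, 5) + (0, 1, -1) = (1, -5, 4)
  D3: (1, -6, 5) + (-1, 1, 0) = (0, -5, 5)
  D4: (1, -6, 5) + (-1, 0, 1) = (0, -6, 6)
  D5: (1, -6, 5) + (0, -1, 1) = (1, -7, 6)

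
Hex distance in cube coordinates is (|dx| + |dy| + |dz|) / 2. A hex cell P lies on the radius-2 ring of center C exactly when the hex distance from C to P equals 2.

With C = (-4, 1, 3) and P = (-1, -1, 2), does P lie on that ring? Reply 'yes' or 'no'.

Answer: no

Derivation:
|px - cx| = |-1 - (-4)| = 3
|py - cy| = |-1 - 1| = 2
|pz - cz| = |2 - 3| = 1
distance = (3+2+1)/2 = 6/2 = 3
radius = 2; distance != radius -> no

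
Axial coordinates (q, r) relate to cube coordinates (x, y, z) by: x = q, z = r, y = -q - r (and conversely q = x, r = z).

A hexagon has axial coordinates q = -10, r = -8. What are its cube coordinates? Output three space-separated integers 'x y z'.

Answer: -10 18 -8

Derivation:
x = q = -10
z = r = -8
y = -x - z = -(-10) - (-8) = 18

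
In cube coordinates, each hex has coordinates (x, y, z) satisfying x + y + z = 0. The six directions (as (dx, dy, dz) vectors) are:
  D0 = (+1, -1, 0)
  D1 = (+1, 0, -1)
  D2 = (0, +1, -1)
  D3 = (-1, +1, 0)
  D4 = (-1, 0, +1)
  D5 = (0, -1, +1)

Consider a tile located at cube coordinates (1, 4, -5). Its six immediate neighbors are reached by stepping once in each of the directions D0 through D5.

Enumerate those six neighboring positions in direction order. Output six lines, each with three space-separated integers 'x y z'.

Answer: 2 3 -5
2 4 -6
1 5 -6
0 5 -5
0 4 -4
1 3 -4

Derivation:
Center: (1, 4, -5). Add each direction:
  D0: (1, 4, -5) + (1, -1, 0) = (2, 3, -5)
  D1: (1, 4, -5) + (1, 0, -1) = (2, 4, -6)
  D2: (1, 4, -5) + (0, 1, -1) = (1, 5, -6)
  D3: (1, 4, -5) + (-1, 1, 0) = (0, 5, -5)
  D4: (1, 4, -5) + (-1, 0, 1) = (0, 4, -4)
  D5: (1, 4, -5) + (0, -1, 1) = (1, 3, -4)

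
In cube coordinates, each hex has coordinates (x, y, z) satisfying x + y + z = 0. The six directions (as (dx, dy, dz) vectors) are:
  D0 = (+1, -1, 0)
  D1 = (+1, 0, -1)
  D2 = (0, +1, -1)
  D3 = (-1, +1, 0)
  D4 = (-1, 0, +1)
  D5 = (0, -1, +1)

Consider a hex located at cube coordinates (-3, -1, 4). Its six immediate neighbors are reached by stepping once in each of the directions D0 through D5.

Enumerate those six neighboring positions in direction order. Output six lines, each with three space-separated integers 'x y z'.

Answer: -2 -2 4
-2 -1 3
-3 0 3
-4 0 4
-4 -1 5
-3 -2 5

Derivation:
Center: (-3, -1, 4). Add each direction:
  D0: (-3, -1, 4) + (1, -1, 0) = (-2, -2, 4)
  D1: (-3, -1, 4) + (1, 0, -1) = (-2, -1, 3)
  D2: (-3, -1, 4) + (0, 1, -1) = (-3, 0, 3)
  D3: (-3, -1, 4) + (-1, 1, 0) = (-4, 0, 4)
  D4: (-3, -1, 4) + (-1, 0, 1) = (-4, -1, 5)
  D5: (-3, -1, 4) + (0, -1, 1) = (-3, -2, 5)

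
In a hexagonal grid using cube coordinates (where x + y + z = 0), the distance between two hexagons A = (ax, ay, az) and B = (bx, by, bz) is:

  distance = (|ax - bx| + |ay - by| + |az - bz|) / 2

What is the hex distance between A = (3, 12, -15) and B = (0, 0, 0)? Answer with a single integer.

Answer: 15

Derivation:
|ax - bx| = |3 - 0| = 3
|ay - by| = |12 - 0| = 12
|az - bz| = |-15 - 0| = 15
distance = (3 + 12 + 15) / 2 = 30 / 2 = 15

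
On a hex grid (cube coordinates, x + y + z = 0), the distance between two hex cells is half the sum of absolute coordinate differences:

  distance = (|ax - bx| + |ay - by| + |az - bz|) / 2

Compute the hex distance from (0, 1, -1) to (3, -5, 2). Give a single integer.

|ax - bx| = |0 - 3| = 3
|ay - by| = |1 - (-5)| = 6
|az - bz| = |-1 - 2| = 3
distance = (3 + 6 + 3) / 2 = 12 / 2 = 6

Answer: 6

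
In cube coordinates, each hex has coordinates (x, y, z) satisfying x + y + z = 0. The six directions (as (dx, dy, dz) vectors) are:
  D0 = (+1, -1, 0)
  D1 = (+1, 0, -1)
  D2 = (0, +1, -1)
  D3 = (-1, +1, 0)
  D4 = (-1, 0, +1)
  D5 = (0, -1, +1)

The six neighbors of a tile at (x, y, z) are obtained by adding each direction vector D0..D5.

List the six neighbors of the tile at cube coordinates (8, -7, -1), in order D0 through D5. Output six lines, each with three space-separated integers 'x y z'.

Answer: 9 -8 -1
9 -7 -2
8 -6 -2
7 -6 -1
7 -7 0
8 -8 0

Derivation:
Center: (8, -7, -1). Add each direction:
  D0: (8, -7, -1) + (1, -1, 0) = (9, -8, -1)
  D1: (8, -7, -1) + (1, 0, -1) = (9, -7, -2)
  D2: (8, -7, -1) + (0, 1, -1) = (8, -6, -2)
  D3: (8, -7, -1) + (-1, 1, 0) = (7, -6, -1)
  D4: (8, -7, -1) + (-1, 0, 1) = (7, -7, 0)
  D5: (8, -7, -1) + (0, -1, 1) = (8, -8, 0)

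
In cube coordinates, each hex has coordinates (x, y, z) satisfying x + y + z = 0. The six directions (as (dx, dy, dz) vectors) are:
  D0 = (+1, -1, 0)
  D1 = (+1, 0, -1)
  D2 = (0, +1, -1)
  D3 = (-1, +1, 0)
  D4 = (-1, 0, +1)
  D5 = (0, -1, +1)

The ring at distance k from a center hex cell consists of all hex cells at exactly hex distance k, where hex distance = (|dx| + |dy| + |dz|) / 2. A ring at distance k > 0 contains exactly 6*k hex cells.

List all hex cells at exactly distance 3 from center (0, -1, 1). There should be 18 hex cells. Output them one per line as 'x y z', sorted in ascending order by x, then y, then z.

Walk ring at distance 3 from (0, -1, 1):
Start at center + D4*3 = (-3, -1, 4)
  hex 0: (-3, -1, 4)
  hex 1: (-2, -2, 4)
  hex 2: (-1, -3, 4)
  hex 3: (0, -4, 4)
  hex 4: (1, -4, 3)
  hex 5: (2, -4, 2)
  hex 6: (3, -4, 1)
  hex 7: (3, -3, 0)
  hex 8: (3, -2, -1)
  hex 9: (3, -1, -2)
  hex 10: (2, 0, -2)
  hex 11: (1, 1, -2)
  hex 12: (0, 2, -2)
  hex 13: (-1, 2, -1)
  hex 14: (-2, 2, 0)
  hex 15: (-3, 2, 1)
  hex 16: (-3, 1, 2)
  hex 17: (-3, 0, 3)
Sorted: 18 hexes.

Answer: -3 -1 4
-3 0 3
-3 1 2
-3 2 1
-2 -2 4
-2 2 0
-1 -3 4
-1 2 -1
0 -4 4
0 2 -2
1 -4 3
1 1 -2
2 -4 2
2 0 -2
3 -4 1
3 -3 0
3 -2 -1
3 -1 -2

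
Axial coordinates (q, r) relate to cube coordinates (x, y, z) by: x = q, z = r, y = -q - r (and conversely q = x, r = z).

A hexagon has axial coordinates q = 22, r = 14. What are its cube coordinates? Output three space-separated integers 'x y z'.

Answer: 22 -36 14

Derivation:
x = q = 22
z = r = 14
y = -x - z = -(22) - (14) = -36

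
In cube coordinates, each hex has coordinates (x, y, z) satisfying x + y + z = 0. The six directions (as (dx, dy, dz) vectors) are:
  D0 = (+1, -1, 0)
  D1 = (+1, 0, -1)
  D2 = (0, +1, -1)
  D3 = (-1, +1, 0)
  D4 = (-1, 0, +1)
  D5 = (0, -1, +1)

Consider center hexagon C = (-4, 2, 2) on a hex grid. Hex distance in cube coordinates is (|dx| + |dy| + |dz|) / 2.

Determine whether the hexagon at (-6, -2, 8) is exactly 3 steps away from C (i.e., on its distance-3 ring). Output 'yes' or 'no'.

Answer: no

Derivation:
|px - cx| = |-6 - (-4)| = 2
|py - cy| = |-2 - 2| = 4
|pz - cz| = |8 - 2| = 6
distance = (2+4+6)/2 = 12/2 = 6
radius = 3; distance != radius -> no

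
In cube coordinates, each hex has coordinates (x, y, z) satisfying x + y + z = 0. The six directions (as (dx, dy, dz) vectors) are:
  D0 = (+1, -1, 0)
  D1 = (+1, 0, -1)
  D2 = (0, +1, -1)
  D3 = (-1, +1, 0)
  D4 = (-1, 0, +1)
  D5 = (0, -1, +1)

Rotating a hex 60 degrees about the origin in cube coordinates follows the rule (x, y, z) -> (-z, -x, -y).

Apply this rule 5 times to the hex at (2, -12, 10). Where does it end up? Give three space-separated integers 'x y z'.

Start: (2, -12, 10)
Step 1: (2, -12, 10) -> (-(10), -(2), -(-12)) = (-10, -2, 12)
Step 2: (-10, -2, 12) -> (-(12), -(-10), -(-2)) = (-12, 10, 2)
Step 3: (-12, 10, 2) -> (-(2), -(-12), -(10)) = (-2, 12, -10)
Step 4: (-2, 12, -10) -> (-(-10), -(-2), -(12)) = (10, 2, -12)
Step 5: (10, 2, -12) -> (-(-12), -(10), -(2)) = (12, -10, -2)

Answer: 12 -10 -2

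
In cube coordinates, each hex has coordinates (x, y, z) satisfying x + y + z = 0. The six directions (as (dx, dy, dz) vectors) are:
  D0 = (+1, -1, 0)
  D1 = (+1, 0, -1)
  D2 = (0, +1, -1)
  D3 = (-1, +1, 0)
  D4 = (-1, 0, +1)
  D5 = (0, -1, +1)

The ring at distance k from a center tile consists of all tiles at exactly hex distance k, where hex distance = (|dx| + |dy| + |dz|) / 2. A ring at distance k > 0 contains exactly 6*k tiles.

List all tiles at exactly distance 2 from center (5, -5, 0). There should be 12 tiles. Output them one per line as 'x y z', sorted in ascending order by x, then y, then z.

Walk ring at distance 2 from (5, -5, 0):
Start at center + D4*2 = (3, -5, 2)
  hex 0: (3, -5, 2)
  hex 1: (4, -6, 2)
  hex 2: (5, -7, 2)
  hex 3: (6, -7, 1)
  hex 4: (7, -7, 0)
  hex 5: (7, -6, -1)
  hex 6: (7, -5, -2)
  hex 7: (6, -4, -2)
  hex 8: (5, -3, -2)
  hex 9: (4, -3, -1)
  hex 10: (3, -3, 0)
  hex 11: (3, -4, 1)
Sorted: 12 hexes.

Answer: 3 -5 2
3 -4 1
3 -3 0
4 -6 2
4 -3 -1
5 -7 2
5 -3 -2
6 -7 1
6 -4 -2
7 -7 0
7 -6 -1
7 -5 -2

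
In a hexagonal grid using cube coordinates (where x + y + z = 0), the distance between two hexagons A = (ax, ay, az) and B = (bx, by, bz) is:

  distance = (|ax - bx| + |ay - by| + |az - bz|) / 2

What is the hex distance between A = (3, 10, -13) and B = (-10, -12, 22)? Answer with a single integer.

|ax - bx| = |3 - (-10)| = 13
|ay - by| = |10 - (-12)| = 22
|az - bz| = |-13 - 22| = 35
distance = (13 + 22 + 35) / 2 = 70 / 2 = 35

Answer: 35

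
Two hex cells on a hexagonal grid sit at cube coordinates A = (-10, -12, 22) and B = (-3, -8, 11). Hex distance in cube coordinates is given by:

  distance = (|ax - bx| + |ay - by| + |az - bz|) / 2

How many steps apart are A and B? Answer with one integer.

|ax - bx| = |-10 - (-3)| = 7
|ay - by| = |-12 - (-8)| = 4
|az - bz| = |22 - 11| = 11
distance = (7 + 4 + 11) / 2 = 22 / 2 = 11

Answer: 11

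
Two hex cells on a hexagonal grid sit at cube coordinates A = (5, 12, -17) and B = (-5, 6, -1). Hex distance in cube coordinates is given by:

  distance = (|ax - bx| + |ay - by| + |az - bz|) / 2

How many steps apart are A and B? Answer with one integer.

Answer: 16

Derivation:
|ax - bx| = |5 - (-5)| = 10
|ay - by| = |12 - 6| = 6
|az - bz| = |-17 - (-1)| = 16
distance = (10 + 6 + 16) / 2 = 32 / 2 = 16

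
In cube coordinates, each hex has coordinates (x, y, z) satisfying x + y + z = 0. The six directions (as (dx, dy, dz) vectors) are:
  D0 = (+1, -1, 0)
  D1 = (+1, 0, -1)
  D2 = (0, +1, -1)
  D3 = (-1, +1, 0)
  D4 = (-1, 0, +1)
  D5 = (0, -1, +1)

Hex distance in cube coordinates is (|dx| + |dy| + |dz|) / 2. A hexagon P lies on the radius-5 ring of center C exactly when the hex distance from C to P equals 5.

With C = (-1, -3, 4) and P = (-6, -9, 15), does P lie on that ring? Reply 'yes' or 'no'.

|px - cx| = |-6 - (-1)| = 5
|py - cy| = |-9 - (-3)| = 6
|pz - cz| = |15 - 4| = 11
distance = (5+6+11)/2 = 22/2 = 11
radius = 5; distance != radius -> no

Answer: no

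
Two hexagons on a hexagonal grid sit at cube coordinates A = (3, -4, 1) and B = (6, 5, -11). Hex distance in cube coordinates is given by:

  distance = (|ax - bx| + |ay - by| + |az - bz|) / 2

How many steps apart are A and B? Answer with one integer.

|ax - bx| = |3 - 6| = 3
|ay - by| = |-4 - 5| = 9
|az - bz| = |1 - (-11)| = 12
distance = (3 + 9 + 12) / 2 = 24 / 2 = 12

Answer: 12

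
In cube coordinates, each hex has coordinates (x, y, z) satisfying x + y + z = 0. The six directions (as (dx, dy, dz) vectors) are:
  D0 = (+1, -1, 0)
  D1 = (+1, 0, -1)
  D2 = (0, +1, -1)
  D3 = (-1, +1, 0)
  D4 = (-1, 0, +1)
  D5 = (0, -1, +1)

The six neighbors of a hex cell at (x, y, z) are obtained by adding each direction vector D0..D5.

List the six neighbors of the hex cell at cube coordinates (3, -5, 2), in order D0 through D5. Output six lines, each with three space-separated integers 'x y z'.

Answer: 4 -6 2
4 -5 1
3 -4 1
2 -4 2
2 -5 3
3 -6 3

Derivation:
Center: (3, -5, 2). Add each direction:
  D0: (3, -5, 2) + (1, -1, 0) = (4, -6, 2)
  D1: (3, -5, 2) + (1, 0, -1) = (4, -5, 1)
  D2: (3, -5, 2) + (0, 1, -1) = (3, -4, 1)
  D3: (3, -5, 2) + (-1, 1, 0) = (2, -4, 2)
  D4: (3, -5, 2) + (-1, 0, 1) = (2, -5, 3)
  D5: (3, -5, 2) + (0, -1, 1) = (3, -6, 3)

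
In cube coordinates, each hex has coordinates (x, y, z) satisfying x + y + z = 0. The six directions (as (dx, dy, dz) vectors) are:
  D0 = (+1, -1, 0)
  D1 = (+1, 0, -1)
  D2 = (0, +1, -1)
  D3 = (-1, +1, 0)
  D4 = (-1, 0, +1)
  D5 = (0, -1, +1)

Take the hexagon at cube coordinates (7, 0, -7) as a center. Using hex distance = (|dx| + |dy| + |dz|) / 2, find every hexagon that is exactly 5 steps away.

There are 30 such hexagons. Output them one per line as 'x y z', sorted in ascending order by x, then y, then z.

Walk ring at distance 5 from (7, 0, -7):
Start at center + D4*5 = (2, 0, -2)
  hex 0: (2, 0, -2)
  hex 1: (3, -1, -2)
  hex 2: (4, -2, -2)
  hex 3: (5, -3, -2)
  hex 4: (6, -4, -2)
  hex 5: (7, -5, -2)
  hex 6: (8, -5, -3)
  hex 7: (9, -5, -4)
  hex 8: (10, -5, -5)
  hex 9: (11, -5, -6)
  hex 10: (12, -5, -7)
  hex 11: (12, -4, -8)
  hex 12: (12, -3, -9)
  hex 13: (12, -2, -10)
  hex 14: (12, -1, -11)
  hex 15: (12, 0, -12)
  hex 16: (11, 1, -12)
  hex 17: (10, 2, -12)
  hex 18: (9, 3, -12)
  hex 19: (8, 4, -12)
  hex 20: (7, 5, -12)
  hex 21: (6, 5, -11)
  hex 22: (5, 5, -10)
  hex 23: (4, 5, -9)
  hex 24: (3, 5, -8)
  hex 25: (2, 5, -7)
  hex 26: (2, 4, -6)
  hex 27: (2, 3, -5)
  hex 28: (2, 2, -4)
  hex 29: (2, 1, -3)
Sorted: 30 hexes.

Answer: 2 0 -2
2 1 -3
2 2 -4
2 3 -5
2 4 -6
2 5 -7
3 -1 -2
3 5 -8
4 -2 -2
4 5 -9
5 -3 -2
5 5 -10
6 -4 -2
6 5 -11
7 -5 -2
7 5 -12
8 -5 -3
8 4 -12
9 -5 -4
9 3 -12
10 -5 -5
10 2 -12
11 -5 -6
11 1 -12
12 -5 -7
12 -4 -8
12 -3 -9
12 -2 -10
12 -1 -11
12 0 -12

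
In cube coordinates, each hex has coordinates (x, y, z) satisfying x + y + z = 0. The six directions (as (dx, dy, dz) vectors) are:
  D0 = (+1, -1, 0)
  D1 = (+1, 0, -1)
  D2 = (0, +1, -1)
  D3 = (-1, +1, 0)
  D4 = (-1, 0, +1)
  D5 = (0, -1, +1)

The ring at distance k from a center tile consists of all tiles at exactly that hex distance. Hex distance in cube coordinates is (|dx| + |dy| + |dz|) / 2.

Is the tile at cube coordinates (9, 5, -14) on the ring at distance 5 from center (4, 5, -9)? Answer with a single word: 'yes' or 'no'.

Answer: yes

Derivation:
|px - cx| = |9 - 4| = 5
|py - cy| = |5 - 5| = 0
|pz - cz| = |-14 - (-9)| = 5
distance = (5+0+5)/2 = 10/2 = 5
radius = 5; distance == radius -> yes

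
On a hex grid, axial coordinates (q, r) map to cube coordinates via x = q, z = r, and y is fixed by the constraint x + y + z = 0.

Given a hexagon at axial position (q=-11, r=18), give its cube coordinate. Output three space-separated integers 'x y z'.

Answer: -11 -7 18

Derivation:
x = q = -11
z = r = 18
y = -x - z = -(-11) - (18) = -7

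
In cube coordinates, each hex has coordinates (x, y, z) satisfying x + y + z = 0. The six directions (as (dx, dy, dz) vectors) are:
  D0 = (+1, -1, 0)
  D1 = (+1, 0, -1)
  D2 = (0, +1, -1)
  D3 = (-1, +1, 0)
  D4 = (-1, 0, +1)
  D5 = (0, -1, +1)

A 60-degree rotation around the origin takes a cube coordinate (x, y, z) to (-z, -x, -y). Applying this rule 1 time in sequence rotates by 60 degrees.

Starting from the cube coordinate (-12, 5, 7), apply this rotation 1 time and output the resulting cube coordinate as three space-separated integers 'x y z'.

Answer: -7 12 -5

Derivation:
Start: (-12, 5, 7)
Step 1: (-12, 5, 7) -> (-(7), -(-12), -(5)) = (-7, 12, -5)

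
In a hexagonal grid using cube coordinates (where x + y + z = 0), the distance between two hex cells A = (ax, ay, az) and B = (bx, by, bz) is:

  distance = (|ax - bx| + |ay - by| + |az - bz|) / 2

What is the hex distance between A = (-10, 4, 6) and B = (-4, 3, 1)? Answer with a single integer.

|ax - bx| = |-10 - (-4)| = 6
|ay - by| = |4 - 3| = 1
|az - bz| = |6 - 1| = 5
distance = (6 + 1 + 5) / 2 = 12 / 2 = 6

Answer: 6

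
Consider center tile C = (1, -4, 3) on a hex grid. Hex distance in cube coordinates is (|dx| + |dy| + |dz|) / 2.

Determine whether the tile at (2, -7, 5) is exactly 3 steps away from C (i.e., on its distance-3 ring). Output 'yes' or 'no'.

|px - cx| = |2 - 1| = 1
|py - cy| = |-7 - (-4)| = 3
|pz - cz| = |5 - 3| = 2
distance = (1+3+2)/2 = 6/2 = 3
radius = 3; distance == radius -> yes

Answer: yes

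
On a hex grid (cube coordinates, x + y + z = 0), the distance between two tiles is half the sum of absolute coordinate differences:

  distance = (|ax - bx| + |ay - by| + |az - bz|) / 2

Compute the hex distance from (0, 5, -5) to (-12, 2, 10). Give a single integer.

Answer: 15

Derivation:
|ax - bx| = |0 - (-12)| = 12
|ay - by| = |5 - 2| = 3
|az - bz| = |-5 - 10| = 15
distance = (12 + 3 + 15) / 2 = 30 / 2 = 15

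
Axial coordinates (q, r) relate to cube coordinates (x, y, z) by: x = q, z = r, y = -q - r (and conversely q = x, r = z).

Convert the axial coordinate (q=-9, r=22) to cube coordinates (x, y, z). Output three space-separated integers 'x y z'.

Answer: -9 -13 22

Derivation:
x = q = -9
z = r = 22
y = -x - z = -(-9) - (22) = -13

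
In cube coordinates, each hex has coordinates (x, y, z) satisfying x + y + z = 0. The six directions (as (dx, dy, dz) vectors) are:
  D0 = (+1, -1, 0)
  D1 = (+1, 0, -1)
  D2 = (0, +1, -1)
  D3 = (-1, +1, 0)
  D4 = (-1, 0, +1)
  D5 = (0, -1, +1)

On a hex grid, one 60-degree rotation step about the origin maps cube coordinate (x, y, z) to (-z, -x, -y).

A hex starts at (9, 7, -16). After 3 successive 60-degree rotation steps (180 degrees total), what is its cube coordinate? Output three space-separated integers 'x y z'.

Answer: -9 -7 16

Derivation:
Start: (9, 7, -16)
Step 1: (9, 7, -16) -> (-(-16), -(9), -(7)) = (16, -9, -7)
Step 2: (16, -9, -7) -> (-(-7), -(16), -(-9)) = (7, -16, 9)
Step 3: (7, -16, 9) -> (-(9), -(7), -(-16)) = (-9, -7, 16)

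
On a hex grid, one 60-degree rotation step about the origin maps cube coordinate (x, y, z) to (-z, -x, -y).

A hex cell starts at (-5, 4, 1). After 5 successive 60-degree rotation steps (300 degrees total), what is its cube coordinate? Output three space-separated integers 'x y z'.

Answer: -4 -1 5

Derivation:
Start: (-5, 4, 1)
Step 1: (-5, 4, 1) -> (-(1), -(-5), -(4)) = (-1, 5, -4)
Step 2: (-1, 5, -4) -> (-(-4), -(-1), -(5)) = (4, 1, -5)
Step 3: (4, 1, -5) -> (-(-5), -(4), -(1)) = (5, -4, -1)
Step 4: (5, -4, -1) -> (-(-1), -(5), -(-4)) = (1, -5, 4)
Step 5: (1, -5, 4) -> (-(4), -(1), -(-5)) = (-4, -1, 5)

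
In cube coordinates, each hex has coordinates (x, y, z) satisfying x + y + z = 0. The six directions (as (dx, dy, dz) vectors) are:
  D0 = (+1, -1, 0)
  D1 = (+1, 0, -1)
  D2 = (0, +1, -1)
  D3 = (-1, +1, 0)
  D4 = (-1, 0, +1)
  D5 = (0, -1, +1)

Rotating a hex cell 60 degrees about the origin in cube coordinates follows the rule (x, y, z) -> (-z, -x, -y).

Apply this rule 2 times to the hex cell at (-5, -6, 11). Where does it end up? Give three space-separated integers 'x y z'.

Start: (-5, -6, 11)
Step 1: (-5, -6, 11) -> (-(11), -(-5), -(-6)) = (-11, 5, 6)
Step 2: (-11, 5, 6) -> (-(6), -(-11), -(5)) = (-6, 11, -5)

Answer: -6 11 -5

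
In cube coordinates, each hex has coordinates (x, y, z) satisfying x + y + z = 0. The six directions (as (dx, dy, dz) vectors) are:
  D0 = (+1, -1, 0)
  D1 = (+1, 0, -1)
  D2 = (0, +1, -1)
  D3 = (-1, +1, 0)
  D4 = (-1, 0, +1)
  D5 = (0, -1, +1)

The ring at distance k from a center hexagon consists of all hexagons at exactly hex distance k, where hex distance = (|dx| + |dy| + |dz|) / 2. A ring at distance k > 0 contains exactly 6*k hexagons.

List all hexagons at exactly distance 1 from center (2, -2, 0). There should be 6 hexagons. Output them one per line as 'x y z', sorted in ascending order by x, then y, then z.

Walk ring at distance 1 from (2, -2, 0):
Start at center + D4*1 = (1, -2, 1)
  hex 0: (1, -2, 1)
  hex 1: (2, -3, 1)
  hex 2: (3, -3, 0)
  hex 3: (3, -2, -1)
  hex 4: (2, -1, -1)
  hex 5: (1, -1, 0)
Sorted: 6 hexes.

Answer: 1 -2 1
1 -1 0
2 -3 1
2 -1 -1
3 -3 0
3 -2 -1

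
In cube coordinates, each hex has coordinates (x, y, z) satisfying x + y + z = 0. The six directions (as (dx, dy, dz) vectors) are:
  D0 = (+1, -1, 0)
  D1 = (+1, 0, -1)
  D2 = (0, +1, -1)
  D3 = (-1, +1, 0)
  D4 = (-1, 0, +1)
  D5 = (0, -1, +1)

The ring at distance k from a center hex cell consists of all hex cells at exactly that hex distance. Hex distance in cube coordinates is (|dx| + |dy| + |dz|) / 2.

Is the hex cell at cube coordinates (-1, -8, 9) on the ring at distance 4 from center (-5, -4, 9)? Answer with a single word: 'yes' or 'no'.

Answer: yes

Derivation:
|px - cx| = |-1 - (-5)| = 4
|py - cy| = |-8 - (-4)| = 4
|pz - cz| = |9 - 9| = 0
distance = (4+4+0)/2 = 8/2 = 4
radius = 4; distance == radius -> yes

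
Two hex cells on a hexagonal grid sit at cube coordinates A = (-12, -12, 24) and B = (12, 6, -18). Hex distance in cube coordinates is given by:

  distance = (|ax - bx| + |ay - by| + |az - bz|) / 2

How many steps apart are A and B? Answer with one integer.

Answer: 42

Derivation:
|ax - bx| = |-12 - 12| = 24
|ay - by| = |-12 - 6| = 18
|az - bz| = |24 - (-18)| = 42
distance = (24 + 18 + 42) / 2 = 84 / 2 = 42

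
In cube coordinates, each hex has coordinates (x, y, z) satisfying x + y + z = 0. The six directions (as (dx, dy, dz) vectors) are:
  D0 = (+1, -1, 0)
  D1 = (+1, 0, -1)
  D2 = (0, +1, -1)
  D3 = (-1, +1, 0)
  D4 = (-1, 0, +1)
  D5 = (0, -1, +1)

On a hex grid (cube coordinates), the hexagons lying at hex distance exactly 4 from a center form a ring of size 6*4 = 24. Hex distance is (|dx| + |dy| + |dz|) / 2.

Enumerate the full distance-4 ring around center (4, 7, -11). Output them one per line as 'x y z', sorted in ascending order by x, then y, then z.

Answer: 0 7 -7
0 8 -8
0 9 -9
0 10 -10
0 11 -11
1 6 -7
1 11 -12
2 5 -7
2 11 -13
3 4 -7
3 11 -14
4 3 -7
4 11 -15
5 3 -8
5 10 -15
6 3 -9
6 9 -15
7 3 -10
7 8 -15
8 3 -11
8 4 -12
8 5 -13
8 6 -14
8 7 -15

Derivation:
Walk ring at distance 4 from (4, 7, -11):
Start at center + D4*4 = (0, 7, -7)
  hex 0: (0, 7, -7)
  hex 1: (1, 6, -7)
  hex 2: (2, 5, -7)
  hex 3: (3, 4, -7)
  hex 4: (4, 3, -7)
  hex 5: (5, 3, -8)
  hex 6: (6, 3, -9)
  hex 7: (7, 3, -10)
  hex 8: (8, 3, -11)
  hex 9: (8, 4, -12)
  hex 10: (8, 5, -13)
  hex 11: (8, 6, -14)
  hex 12: (8, 7, -15)
  hex 13: (7, 8, -15)
  hex 14: (6, 9, -15)
  hex 15: (5, 10, -15)
  hex 16: (4, 11, -15)
  hex 17: (3, 11, -14)
  hex 18: (2, 11, -13)
  hex 19: (1, 11, -12)
  hex 20: (0, 11, -11)
  hex 21: (0, 10, -10)
  hex 22: (0, 9, -9)
  hex 23: (0, 8, -8)
Sorted: 24 hexes.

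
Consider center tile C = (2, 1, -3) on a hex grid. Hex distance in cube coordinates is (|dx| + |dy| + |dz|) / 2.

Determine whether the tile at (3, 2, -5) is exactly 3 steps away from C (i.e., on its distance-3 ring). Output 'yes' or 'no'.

|px - cx| = |3 - 2| = 1
|py - cy| = |2 - 1| = 1
|pz - cz| = |-5 - (-3)| = 2
distance = (1+1+2)/2 = 4/2 = 2
radius = 3; distance != radius -> no

Answer: no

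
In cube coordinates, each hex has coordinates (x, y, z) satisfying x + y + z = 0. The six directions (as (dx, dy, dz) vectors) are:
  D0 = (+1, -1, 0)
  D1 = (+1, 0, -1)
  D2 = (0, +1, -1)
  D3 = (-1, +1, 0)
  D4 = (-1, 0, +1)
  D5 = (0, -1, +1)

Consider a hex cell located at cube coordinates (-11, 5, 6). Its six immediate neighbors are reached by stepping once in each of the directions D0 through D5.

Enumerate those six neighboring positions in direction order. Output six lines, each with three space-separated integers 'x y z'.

Center: (-11, 5, 6). Add each direction:
  D0: (-11, 5, 6) + (1, -1, 0) = (-10, 4, 6)
  D1: (-11, 5, 6) + (1, 0, -1) = (-10, 5, 5)
  D2: (-11, 5, 6) + (0, 1, -1) = (-11, 6, 5)
  D3: (-11, 5, 6) + (-1, 1, 0) = (-12, 6, 6)
  D4: (-11, 5, 6) + (-1, 0, 1) = (-12, 5, 7)
  D5: (-11, 5, 6) + (0, -1, 1) = (-11, 4, 7)

Answer: -10 4 6
-10 5 5
-11 6 5
-12 6 6
-12 5 7
-11 4 7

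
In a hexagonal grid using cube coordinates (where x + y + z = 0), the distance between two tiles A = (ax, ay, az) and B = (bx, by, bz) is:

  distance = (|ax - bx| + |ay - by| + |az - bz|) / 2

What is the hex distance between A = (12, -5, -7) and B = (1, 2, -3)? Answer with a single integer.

|ax - bx| = |12 - 1| = 11
|ay - by| = |-5 - 2| = 7
|az - bz| = |-7 - (-3)| = 4
distance = (11 + 7 + 4) / 2 = 22 / 2 = 11

Answer: 11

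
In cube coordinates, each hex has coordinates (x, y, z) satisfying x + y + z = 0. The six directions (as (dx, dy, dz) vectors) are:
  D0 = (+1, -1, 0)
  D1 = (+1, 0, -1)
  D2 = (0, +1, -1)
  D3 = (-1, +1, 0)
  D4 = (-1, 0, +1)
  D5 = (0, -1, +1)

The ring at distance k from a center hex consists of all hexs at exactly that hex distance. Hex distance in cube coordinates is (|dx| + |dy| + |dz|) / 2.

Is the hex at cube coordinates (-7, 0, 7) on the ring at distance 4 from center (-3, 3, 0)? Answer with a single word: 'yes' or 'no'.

Answer: no

Derivation:
|px - cx| = |-7 - (-3)| = 4
|py - cy| = |0 - 3| = 3
|pz - cz| = |7 - 0| = 7
distance = (4+3+7)/2 = 14/2 = 7
radius = 4; distance != radius -> no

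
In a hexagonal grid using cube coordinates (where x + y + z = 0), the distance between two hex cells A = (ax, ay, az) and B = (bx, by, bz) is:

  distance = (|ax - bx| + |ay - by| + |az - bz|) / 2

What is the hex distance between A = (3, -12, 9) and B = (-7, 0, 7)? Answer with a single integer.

|ax - bx| = |3 - (-7)| = 10
|ay - by| = |-12 - 0| = 12
|az - bz| = |9 - 7| = 2
distance = (10 + 12 + 2) / 2 = 24 / 2 = 12

Answer: 12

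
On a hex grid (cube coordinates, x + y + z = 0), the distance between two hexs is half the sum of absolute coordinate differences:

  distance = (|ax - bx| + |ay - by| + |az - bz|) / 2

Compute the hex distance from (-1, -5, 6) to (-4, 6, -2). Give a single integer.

Answer: 11

Derivation:
|ax - bx| = |-1 - (-4)| = 3
|ay - by| = |-5 - 6| = 11
|az - bz| = |6 - (-2)| = 8
distance = (3 + 11 + 8) / 2 = 22 / 2 = 11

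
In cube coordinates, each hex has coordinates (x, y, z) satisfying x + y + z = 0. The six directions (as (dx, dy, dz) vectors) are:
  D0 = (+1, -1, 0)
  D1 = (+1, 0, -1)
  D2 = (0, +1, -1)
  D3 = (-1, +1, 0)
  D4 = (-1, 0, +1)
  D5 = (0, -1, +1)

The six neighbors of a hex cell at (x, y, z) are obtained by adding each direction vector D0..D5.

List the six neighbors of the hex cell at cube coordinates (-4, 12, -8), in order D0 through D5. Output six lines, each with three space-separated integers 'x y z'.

Answer: -3 11 -8
-3 12 -9
-4 13 -9
-5 13 -8
-5 12 -7
-4 11 -7

Derivation:
Center: (-4, 12, -8). Add each direction:
  D0: (-4, 12, -8) + (1, -1, 0) = (-3, 11, -8)
  D1: (-4, 12, -8) + (1, 0, -1) = (-3, 12, -9)
  D2: (-4, 12, -8) + (0, 1, -1) = (-4, 13, -9)
  D3: (-4, 12, -8) + (-1, 1, 0) = (-5, 13, -8)
  D4: (-4, 12, -8) + (-1, 0, 1) = (-5, 12, -7)
  D5: (-4, 12, -8) + (0, -1, 1) = (-4, 11, -7)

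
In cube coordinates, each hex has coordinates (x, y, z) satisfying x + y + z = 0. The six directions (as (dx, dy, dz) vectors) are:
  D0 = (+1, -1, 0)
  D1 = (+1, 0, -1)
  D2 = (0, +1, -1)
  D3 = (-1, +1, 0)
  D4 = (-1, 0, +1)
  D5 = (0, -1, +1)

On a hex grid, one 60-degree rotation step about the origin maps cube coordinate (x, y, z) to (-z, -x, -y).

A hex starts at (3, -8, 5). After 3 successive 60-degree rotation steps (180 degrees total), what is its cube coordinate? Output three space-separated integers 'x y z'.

Start: (3, -8, 5)
Step 1: (3, -8, 5) -> (-(5), -(3), -(-8)) = (-5, -3, 8)
Step 2: (-5, -3, 8) -> (-(8), -(-5), -(-3)) = (-8, 5, 3)
Step 3: (-8, 5, 3) -> (-(3), -(-8), -(5)) = (-3, 8, -5)

Answer: -3 8 -5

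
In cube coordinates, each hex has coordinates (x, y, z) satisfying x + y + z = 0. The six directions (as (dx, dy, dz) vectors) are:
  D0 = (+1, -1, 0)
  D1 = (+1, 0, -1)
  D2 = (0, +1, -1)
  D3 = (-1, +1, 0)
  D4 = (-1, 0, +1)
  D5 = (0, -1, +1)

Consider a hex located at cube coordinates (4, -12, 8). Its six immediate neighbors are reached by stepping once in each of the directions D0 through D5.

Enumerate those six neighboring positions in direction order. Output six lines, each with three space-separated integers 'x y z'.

Center: (4, -12, 8). Add each direction:
  D0: (4, -12, 8) + (1, -1, 0) = (5, -13, 8)
  D1: (4, -12, 8) + (1, 0, -1) = (5, -12, 7)
  D2: (4, -12, 8) + (0, 1, -1) = (4, -11, 7)
  D3: (4, -12, 8) + (-1, 1, 0) = (3, -11, 8)
  D4: (4, -12, 8) + (-1, 0, 1) = (3, -12, 9)
  D5: (4, -12, 8) + (0, -1, 1) = (4, -13, 9)

Answer: 5 -13 8
5 -12 7
4 -11 7
3 -11 8
3 -12 9
4 -13 9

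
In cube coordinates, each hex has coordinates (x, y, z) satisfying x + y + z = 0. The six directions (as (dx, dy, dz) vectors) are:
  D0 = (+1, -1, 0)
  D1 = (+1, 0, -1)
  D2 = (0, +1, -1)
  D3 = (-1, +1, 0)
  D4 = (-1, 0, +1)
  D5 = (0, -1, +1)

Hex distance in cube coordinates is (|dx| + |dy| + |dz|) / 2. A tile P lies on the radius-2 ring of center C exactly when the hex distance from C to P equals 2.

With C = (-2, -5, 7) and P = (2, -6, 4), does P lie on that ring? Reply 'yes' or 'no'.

Answer: no

Derivation:
|px - cx| = |2 - (-2)| = 4
|py - cy| = |-6 - (-5)| = 1
|pz - cz| = |4 - 7| = 3
distance = (4+1+3)/2 = 8/2 = 4
radius = 2; distance != radius -> no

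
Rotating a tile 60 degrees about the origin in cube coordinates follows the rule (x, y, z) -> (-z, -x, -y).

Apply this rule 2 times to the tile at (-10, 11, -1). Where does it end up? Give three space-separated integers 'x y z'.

Answer: 11 -1 -10

Derivation:
Start: (-10, 11, -1)
Step 1: (-10, 11, -1) -> (-(-1), -(-10), -(11)) = (1, 10, -11)
Step 2: (1, 10, -11) -> (-(-11), -(1), -(10)) = (11, -1, -10)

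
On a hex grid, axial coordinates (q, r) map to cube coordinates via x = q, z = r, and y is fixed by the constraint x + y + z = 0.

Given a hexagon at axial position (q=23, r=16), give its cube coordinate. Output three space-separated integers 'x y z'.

x = q = 23
z = r = 16
y = -x - z = -(23) - (16) = -39

Answer: 23 -39 16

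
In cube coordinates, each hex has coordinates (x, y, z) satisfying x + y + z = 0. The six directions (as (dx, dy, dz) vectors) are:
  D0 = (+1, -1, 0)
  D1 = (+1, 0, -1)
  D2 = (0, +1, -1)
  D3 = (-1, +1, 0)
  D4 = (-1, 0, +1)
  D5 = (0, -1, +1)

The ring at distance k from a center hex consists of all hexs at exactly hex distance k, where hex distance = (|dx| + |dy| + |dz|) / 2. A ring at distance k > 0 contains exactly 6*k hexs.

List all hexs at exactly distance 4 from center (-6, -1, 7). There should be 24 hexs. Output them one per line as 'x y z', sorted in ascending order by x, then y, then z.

Walk ring at distance 4 from (-6, -1, 7):
Start at center + D4*4 = (-10, -1, 11)
  hex 0: (-10, -1, 11)
  hex 1: (-9, -2, 11)
  hex 2: (-8, -3, 11)
  hex 3: (-7, -4, 11)
  hex 4: (-6, -5, 11)
  hex 5: (-5, -5, 10)
  hex 6: (-4, -5, 9)
  hex 7: (-3, -5, 8)
  hex 8: (-2, -5, 7)
  hex 9: (-2, -4, 6)
  hex 10: (-2, -3, 5)
  hex 11: (-2, -2, 4)
  hex 12: (-2, -1, 3)
  hex 13: (-3, 0, 3)
  hex 14: (-4, 1, 3)
  hex 15: (-5, 2, 3)
  hex 16: (-6, 3, 3)
  hex 17: (-7, 3, 4)
  hex 18: (-8, 3, 5)
  hex 19: (-9, 3, 6)
  hex 20: (-10, 3, 7)
  hex 21: (-10, 2, 8)
  hex 22: (-10, 1, 9)
  hex 23: (-10, 0, 10)
Sorted: 24 hexes.

Answer: -10 -1 11
-10 0 10
-10 1 9
-10 2 8
-10 3 7
-9 -2 11
-9 3 6
-8 -3 11
-8 3 5
-7 -4 11
-7 3 4
-6 -5 11
-6 3 3
-5 -5 10
-5 2 3
-4 -5 9
-4 1 3
-3 -5 8
-3 0 3
-2 -5 7
-2 -4 6
-2 -3 5
-2 -2 4
-2 -1 3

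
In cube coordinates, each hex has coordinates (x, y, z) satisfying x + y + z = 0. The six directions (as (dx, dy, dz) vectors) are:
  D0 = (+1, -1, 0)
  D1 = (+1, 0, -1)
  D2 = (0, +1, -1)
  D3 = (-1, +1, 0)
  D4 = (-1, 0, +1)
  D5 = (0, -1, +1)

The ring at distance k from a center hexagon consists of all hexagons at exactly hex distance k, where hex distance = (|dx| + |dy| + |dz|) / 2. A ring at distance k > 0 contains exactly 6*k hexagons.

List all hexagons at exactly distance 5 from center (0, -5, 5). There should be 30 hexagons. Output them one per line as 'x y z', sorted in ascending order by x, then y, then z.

Answer: -5 -5 10
-5 -4 9
-5 -3 8
-5 -2 7
-5 -1 6
-5 0 5
-4 -6 10
-4 0 4
-3 -7 10
-3 0 3
-2 -8 10
-2 0 2
-1 -9 10
-1 0 1
0 -10 10
0 0 0
1 -10 9
1 -1 0
2 -10 8
2 -2 0
3 -10 7
3 -3 0
4 -10 6
4 -4 0
5 -10 5
5 -9 4
5 -8 3
5 -7 2
5 -6 1
5 -5 0

Derivation:
Walk ring at distance 5 from (0, -5, 5):
Start at center + D4*5 = (-5, -5, 10)
  hex 0: (-5, -5, 10)
  hex 1: (-4, -6, 10)
  hex 2: (-3, -7, 10)
  hex 3: (-2, -8, 10)
  hex 4: (-1, -9, 10)
  hex 5: (0, -10, 10)
  hex 6: (1, -10, 9)
  hex 7: (2, -10, 8)
  hex 8: (3, -10, 7)
  hex 9: (4, -10, 6)
  hex 10: (5, -10, 5)
  hex 11: (5, -9, 4)
  hex 12: (5, -8, 3)
  hex 13: (5, -7, 2)
  hex 14: (5, -6, 1)
  hex 15: (5, -5, 0)
  hex 16: (4, -4, 0)
  hex 17: (3, -3, 0)
  hex 18: (2, -2, 0)
  hex 19: (1, -1, 0)
  hex 20: (0, 0, 0)
  hex 21: (-1, 0, 1)
  hex 22: (-2, 0, 2)
  hex 23: (-3, 0, 3)
  hex 24: (-4, 0, 4)
  hex 25: (-5, 0, 5)
  hex 26: (-5, -1, 6)
  hex 27: (-5, -2, 7)
  hex 28: (-5, -3, 8)
  hex 29: (-5, -4, 9)
Sorted: 30 hexes.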